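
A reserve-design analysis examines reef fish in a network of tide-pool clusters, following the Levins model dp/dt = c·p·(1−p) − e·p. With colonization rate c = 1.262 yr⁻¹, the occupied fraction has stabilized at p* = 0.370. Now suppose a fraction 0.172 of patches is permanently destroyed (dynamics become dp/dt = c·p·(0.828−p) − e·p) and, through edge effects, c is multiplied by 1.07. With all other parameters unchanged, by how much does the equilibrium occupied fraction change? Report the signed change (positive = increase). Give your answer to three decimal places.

-0.131

Balance c(1−p*) = e gives e = 1.262×(1 − 0.37000) = 0.79506.
New p* = 0.828 − e/c = 0.828 − 0.79506/1.35034 = 0.23921.
Δp* = 0.23921 − 0.37000 = -0.13079.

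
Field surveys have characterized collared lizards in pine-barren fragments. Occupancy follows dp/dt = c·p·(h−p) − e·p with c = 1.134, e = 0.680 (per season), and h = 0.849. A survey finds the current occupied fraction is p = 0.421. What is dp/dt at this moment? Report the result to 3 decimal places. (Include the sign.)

-0.082

Colonization term: c·p·(h−p) = 1.134×0.421×0.4280 = 0.20433.
Extinction term: e·p = 0.28628.
dp/dt = 0.20433 − 0.28628 = -0.08195.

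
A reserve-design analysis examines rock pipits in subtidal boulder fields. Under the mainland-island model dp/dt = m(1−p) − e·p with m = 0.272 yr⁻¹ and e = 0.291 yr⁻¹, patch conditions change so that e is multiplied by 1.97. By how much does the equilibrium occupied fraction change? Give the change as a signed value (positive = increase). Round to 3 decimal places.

-0.161

Before: p* = 0.272/(0.272+0.291) = 0.4831.
After: m = 0.272, e = 0.57327; p* = 0.272/0.8453 = 0.3218.
Δp* = 0.3218 − 0.4831 = -0.1613.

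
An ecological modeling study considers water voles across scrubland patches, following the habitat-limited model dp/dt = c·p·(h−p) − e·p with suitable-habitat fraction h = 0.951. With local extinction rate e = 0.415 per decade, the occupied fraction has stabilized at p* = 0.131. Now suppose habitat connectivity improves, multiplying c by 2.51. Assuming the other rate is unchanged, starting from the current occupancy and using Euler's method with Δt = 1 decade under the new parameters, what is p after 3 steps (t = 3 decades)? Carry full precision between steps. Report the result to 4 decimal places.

Balance c(h−p*) = e gives c = e/(0.951 − 0.13100) = 0.415/0.82000 = 0.50610.
Starting from p₀ = 0.13100; update p ← p + (dp/dt)·Δt with the new parameters.
step 1: Δp = +0.08209, p = 0.21309
step 2: Δp = +0.11131, p = 0.32440
step 3: Δp = +0.12359, p = 0.44799

0.4480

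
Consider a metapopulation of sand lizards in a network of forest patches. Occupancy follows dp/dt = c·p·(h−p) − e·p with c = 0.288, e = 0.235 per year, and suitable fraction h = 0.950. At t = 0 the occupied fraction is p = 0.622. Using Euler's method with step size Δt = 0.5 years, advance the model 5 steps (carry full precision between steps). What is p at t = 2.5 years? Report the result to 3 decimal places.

Update rule: p ← p + [c·p·(h−p) − e·p]·Δt with Δt = 0.5.
t = 0.5: p = 0.62200 + (-0.04371) = 0.57829
t = 1: p = 0.57829 + (-0.03700) = 0.54130
t = 1.5: p = 0.54130 + (-0.03175) = 0.50955
t = 2: p = 0.50955 + (-0.02755) = 0.48200
t = 2.5: p = 0.48200 + (-0.02415) = 0.45785

0.458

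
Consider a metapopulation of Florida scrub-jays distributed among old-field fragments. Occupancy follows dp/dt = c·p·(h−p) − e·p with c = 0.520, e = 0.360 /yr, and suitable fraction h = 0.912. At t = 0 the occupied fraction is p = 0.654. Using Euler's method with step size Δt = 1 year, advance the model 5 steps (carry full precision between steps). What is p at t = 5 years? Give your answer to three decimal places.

0.327

Update rule: p ← p + [c·p·(h−p) − e·p]·Δt with Δt = 1.
p: 0.65400 → 0.50630  (Δp = -0.14770)
p: 0.50630 → 0.43084  (Δp = -0.07546)
p: 0.43084 → 0.38354  (Δp = -0.04731)
p: 0.38354 → 0.35086  (Δp = -0.03268)
p: 0.35086 → 0.32693  (Δp = -0.02393)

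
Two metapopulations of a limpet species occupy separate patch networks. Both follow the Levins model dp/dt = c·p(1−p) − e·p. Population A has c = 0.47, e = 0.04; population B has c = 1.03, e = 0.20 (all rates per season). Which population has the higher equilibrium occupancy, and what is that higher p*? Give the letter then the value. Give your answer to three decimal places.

A: p*_A = 1 − 0.04/0.47 = 0.9149.
B: p*_B = 1 − 0.20/1.03 = 0.8058.
A is higher at 0.9149.

A, 0.915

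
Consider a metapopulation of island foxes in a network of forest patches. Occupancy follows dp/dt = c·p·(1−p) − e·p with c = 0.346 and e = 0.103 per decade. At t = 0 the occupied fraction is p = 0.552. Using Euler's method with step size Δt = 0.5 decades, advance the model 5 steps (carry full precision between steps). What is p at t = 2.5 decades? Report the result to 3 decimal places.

Update rule: p ← p + [c·p·(1−p) − e·p]·Δt with Δt = 0.5.
t = 0.5: p = 0.55200 + (+0.01435) = 0.56635
t = 1: p = 0.56635 + (+0.01332) = 0.57968
t = 1.5: p = 0.57968 + (+0.01230) = 0.59197
t = 2: p = 0.59197 + (+0.01130) = 0.60327
t = 2.5: p = 0.60327 + (+0.01034) = 0.61361

0.614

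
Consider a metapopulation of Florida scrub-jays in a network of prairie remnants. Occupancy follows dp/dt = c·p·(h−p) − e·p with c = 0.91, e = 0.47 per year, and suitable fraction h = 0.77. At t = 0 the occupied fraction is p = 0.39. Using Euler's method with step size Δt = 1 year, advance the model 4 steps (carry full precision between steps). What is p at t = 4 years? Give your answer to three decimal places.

0.285

Update rule: p ← p + [c·p·(h−p) − e·p]·Δt with Δt = 1.
p: 0.39000 → 0.34156  (Δp = -0.04844)
p: 0.34156 → 0.31420  (Δp = -0.02737)
p: 0.31420 → 0.29685  (Δp = -0.01735)
p: 0.29685 → 0.28514  (Δp = -0.01170)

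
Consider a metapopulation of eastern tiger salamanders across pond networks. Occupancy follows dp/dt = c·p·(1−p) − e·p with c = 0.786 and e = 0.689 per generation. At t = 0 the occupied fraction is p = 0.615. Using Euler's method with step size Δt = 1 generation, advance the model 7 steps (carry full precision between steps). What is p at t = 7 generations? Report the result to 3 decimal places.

0.186

Update rule: p ← p + [c·p·(1−p) − e·p]·Δt with Δt = 1.
step 1: Δp = -0.23763, p = 0.37737
step 2: Δp = -0.07533, p = 0.30204
step 3: Δp = -0.04241, p = 0.25963
step 4: Δp = -0.02780, p = 0.23183
step 5: Δp = -0.01976, p = 0.21208
step 6: Δp = -0.01478, p = 0.19730
step 7: Δp = -0.01146, p = 0.18584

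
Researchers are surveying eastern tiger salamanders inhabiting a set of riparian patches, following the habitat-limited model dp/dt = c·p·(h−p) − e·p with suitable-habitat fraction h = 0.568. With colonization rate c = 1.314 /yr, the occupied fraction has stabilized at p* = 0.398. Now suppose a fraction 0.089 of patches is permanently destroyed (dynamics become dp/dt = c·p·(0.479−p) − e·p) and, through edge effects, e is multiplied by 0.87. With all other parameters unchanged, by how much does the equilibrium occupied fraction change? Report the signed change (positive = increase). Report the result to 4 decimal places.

Balance c(h−p*) = e gives e = 1.314×(0.568 − 0.39800) = 0.22338.
New p* = 0.479 − e/c = 0.479 − 0.19434/1.31400 = 0.33110.
Δp* = 0.33110 − 0.39800 = -0.06690.

-0.0669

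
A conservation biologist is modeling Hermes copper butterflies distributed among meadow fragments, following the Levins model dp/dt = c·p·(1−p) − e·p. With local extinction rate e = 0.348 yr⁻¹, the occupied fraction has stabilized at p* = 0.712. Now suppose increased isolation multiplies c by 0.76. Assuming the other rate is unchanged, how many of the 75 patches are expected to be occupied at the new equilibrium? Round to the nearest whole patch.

Balance c(1−p*) = e gives c = e/(1 − 0.71200) = 0.348/0.28800 = 1.20833.
New p* = 1 − e/c = 1 − 0.34800/0.91833 = 0.62105.
Expected occupied = 75 × 0.62105 = 46.58 ≈ 47.

47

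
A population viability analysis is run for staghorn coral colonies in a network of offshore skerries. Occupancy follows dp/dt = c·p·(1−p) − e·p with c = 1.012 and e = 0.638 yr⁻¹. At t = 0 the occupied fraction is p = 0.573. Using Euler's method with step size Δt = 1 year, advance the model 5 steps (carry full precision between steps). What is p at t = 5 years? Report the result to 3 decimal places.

Update rule: p ← p + [c·p·(1−p) − e·p]·Δt with Δt = 1.
  1  |  dp/dt·Δt = -0.117967  |  p_1 = 0.455033
  2  |  dp/dt·Δt = -0.039357  |  p_2 = 0.415676
  3  |  dp/dt·Δt = -0.019397  |  p_3 = 0.396279
  4  |  dp/dt·Δt = -0.010713  |  p_4 = 0.385566
  5  |  dp/dt·Δt = -0.006243  |  p_5 = 0.379322

0.379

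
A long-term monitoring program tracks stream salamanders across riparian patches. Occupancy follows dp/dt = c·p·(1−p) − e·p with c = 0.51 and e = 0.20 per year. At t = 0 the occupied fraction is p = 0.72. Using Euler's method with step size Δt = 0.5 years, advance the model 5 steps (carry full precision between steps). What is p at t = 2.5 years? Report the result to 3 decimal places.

0.651

Update rule: p ← p + [c·p·(1−p) − e·p]·Δt with Δt = 0.5.
t = 0.5: p = 0.72000 + (-0.02059) = 0.69941
t = 1: p = 0.69941 + (-0.01633) = 0.68308
t = 1.5: p = 0.68308 + (-0.01310) = 0.66997
t = 2: p = 0.66997 + (-0.01061) = 0.65936
t = 2.5: p = 0.65936 + (-0.00866) = 0.65070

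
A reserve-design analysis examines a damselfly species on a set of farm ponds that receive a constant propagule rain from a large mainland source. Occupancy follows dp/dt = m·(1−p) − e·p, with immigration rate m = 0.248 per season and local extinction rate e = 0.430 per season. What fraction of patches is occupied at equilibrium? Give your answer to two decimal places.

Setting dp/dt = 0: m − m·p* = e·p*, so m = (m+e)·p*.
p* = m/(m+e) = 0.248/(0.248+0.430) = 0.248/0.6780 = 0.3658.

0.37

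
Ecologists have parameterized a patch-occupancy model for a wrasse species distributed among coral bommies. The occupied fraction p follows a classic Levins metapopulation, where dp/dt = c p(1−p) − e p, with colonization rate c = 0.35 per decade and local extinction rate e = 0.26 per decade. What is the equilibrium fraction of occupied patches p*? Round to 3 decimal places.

0.257

Setting dp/dt = 0 and dividing through by p* gives c·(1−p*) = e.
So p* = 1 − e/c = 1 − 0.26/0.35 = 1 − 0.7429 = 0.2571.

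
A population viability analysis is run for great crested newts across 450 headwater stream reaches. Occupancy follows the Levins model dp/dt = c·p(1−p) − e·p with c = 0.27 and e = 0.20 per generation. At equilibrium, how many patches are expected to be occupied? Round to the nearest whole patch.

117

p* = 1 − e/c = 1 − 0.20/0.27 = 0.2593.
Expected occupied patches = N × p* = 450 × 0.2593 = 116.67 ≈ 117.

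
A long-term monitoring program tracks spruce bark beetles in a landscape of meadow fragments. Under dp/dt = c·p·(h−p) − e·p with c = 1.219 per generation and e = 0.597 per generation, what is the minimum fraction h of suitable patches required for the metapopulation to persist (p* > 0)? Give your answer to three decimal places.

p* = h − e/c is positive only when h > e/c.
h_min = e/c = 0.597/1.219 = 0.4897.

0.490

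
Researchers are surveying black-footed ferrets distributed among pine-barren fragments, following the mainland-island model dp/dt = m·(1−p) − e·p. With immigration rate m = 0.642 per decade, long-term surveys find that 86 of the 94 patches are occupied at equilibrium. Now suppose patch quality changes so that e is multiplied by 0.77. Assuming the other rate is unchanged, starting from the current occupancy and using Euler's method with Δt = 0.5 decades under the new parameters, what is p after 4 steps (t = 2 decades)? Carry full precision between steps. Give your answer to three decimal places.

0.930

Observed p* = 86/94 = 0.91489.
Balance m(1−p*) = e·p* gives e = m(1−p*)/p* = 0.642×0.08511/0.91489 = 0.05972.
Starting from p₀ = 0.91489; update p ← p + (dp/dt)·Δt with the new parameters.
t = 0.5: p = 0.91489 + (+0.00628) = 0.92118
t = 1: p = 0.92118 + (+0.00412) = 0.92530
t = 1.5: p = 0.92530 + (+0.00270) = 0.92800
t = 2: p = 0.92800 + (+0.00177) = 0.92978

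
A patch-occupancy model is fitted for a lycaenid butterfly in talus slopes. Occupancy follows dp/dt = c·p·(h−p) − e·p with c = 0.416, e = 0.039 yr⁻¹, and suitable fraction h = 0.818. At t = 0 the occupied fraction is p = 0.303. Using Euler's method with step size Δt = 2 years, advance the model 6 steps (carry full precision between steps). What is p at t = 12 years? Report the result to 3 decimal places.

0.713

Update rule: p ← p + [c·p·(h−p) − e·p]·Δt with Δt = 2.
p: 0.30300 → 0.40920  (Δp = +0.10620)
p: 0.40920 → 0.51646  (Δp = +0.10726)
p: 0.51646 → 0.60574  (Δp = +0.08929)
p: 0.60574 → 0.66547  (Δp = +0.05972)
p: 0.66547 → 0.69801  (Δp = +0.03255)
p: 0.69801 → 0.71325  (Δp = +0.01524)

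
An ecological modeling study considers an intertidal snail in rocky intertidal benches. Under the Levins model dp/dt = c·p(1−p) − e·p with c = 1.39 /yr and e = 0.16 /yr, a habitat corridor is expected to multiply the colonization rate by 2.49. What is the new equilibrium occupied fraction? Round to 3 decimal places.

Before: p* = 1 − 0.16/1.39 = 0.8849.
After the change, c = 3.4611, e = 0.16, so p* = 1 − 0.16/3.4611 = 0.9538.

0.954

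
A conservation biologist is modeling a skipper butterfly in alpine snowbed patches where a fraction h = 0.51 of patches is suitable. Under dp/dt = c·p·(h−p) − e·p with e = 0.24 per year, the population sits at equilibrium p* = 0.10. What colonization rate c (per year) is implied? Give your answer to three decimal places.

At equilibrium c(h−p*) = e, so c = e/(h−p*).
c = 0.24/(0.51 − 0.10) = 0.24/0.4100 = 0.5854.

0.585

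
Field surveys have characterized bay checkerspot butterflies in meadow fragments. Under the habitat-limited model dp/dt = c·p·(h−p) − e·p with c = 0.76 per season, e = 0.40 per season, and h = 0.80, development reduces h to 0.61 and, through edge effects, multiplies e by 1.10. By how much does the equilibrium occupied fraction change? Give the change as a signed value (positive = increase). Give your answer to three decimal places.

-0.243

Before: p* = h − e/c = 0.80 − 0.40/0.76 = 0.80 − 0.5263 = 0.2737.
After: c = 0.76, e = 0.44, h = 0.61; p* = 0.61 − 0.44/0.76 = 0.0311.
Δp* = 0.0311 − 0.2737 = -0.2426.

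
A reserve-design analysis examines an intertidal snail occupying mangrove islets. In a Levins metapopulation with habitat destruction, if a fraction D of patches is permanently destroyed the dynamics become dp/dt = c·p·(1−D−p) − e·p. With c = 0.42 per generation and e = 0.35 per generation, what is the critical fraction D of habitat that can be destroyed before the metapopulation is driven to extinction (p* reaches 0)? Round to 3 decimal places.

The nontrivial equilibrium is p* = (1−D) − e/c; extinction occurs when this hits zero.
So D_crit = 1 − e/c = 1 − 0.35/0.42 = 1 − 0.8333 = 0.1667.
Note this equals the original equilibrium occupancy — the Levins extinction-debt result.

0.167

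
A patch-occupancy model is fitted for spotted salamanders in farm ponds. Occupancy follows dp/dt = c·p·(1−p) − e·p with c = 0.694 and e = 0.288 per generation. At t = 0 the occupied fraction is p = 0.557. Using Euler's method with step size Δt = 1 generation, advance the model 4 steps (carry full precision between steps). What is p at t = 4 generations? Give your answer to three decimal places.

0.581

Update rule: p ← p + [c·p·(1−p) − e·p]·Δt with Δt = 1.
t = 1: p = 0.55700 + (+0.01083) = 0.56783
t = 2: p = 0.56783 + (+0.00677) = 0.57460
t = 3: p = 0.57460 + (+0.00415) = 0.57875
t = 4: p = 0.57875 + (+0.00251) = 0.58127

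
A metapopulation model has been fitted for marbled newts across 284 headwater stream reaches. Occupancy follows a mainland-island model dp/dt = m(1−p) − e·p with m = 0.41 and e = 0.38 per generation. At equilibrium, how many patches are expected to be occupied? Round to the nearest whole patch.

p* = m/(m+e) = 0.41/0.7900 = 0.5190.
Expected occupied patches = N × p* = 284 × 0.5190 = 147.39 ≈ 147.

147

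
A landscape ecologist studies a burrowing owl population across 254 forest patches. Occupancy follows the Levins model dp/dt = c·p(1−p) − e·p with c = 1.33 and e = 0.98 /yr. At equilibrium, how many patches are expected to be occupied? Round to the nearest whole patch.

p* = 1 − e/c = 1 − 0.98/1.33 = 0.2632.
Expected occupied patches = N × p* = 254 × 0.2632 = 66.84 ≈ 67.

67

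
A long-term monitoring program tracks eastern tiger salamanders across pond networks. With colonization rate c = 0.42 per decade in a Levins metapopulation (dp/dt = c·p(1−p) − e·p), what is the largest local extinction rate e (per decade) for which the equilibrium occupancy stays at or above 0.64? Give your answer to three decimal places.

1 − e/c ≥ 0.64 ⇒ e ≤ c(1 − 0.64) = 0.42 × 0.3600.
e_max = 0.1512.

0.151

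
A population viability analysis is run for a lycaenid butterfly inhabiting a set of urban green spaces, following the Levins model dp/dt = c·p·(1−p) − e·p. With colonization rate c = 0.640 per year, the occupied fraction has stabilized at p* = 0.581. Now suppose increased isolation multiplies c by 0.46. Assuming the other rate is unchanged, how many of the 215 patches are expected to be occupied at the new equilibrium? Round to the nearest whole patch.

Balance c(1−p*) = e gives e = 0.640×(1 − 0.58100) = 0.26816.
New p* = 1 − e/c = 1 − 0.26816/0.29440 = 0.08913.
Expected occupied = 215 × 0.08913 = 19.16 ≈ 19.

19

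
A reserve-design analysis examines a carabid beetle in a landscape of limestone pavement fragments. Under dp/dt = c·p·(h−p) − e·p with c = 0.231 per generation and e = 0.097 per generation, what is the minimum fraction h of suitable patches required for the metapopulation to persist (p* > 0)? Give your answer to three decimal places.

p* = h − e/c is positive only when h > e/c.
h_min = e/c = 0.097/0.231 = 0.4199.

0.420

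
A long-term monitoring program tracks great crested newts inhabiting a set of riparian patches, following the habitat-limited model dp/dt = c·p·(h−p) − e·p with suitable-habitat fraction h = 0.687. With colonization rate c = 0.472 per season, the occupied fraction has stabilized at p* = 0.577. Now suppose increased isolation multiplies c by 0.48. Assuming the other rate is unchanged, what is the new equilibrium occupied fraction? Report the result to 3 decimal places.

Balance c(h−p*) = e gives e = 0.472×(0.687 − 0.57700) = 0.05192.
New p* = 0.687 − e/c = 0.687 − 0.05192/0.22656 = 0.45783.

0.458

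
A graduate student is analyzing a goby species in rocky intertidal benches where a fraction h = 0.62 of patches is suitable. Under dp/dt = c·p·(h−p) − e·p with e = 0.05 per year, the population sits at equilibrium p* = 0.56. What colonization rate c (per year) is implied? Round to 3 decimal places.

At equilibrium c(h−p*) = e, so c = e/(h−p*).
c = 0.05/(0.62 − 0.56) = 0.05/0.0600 = 0.8333.

0.833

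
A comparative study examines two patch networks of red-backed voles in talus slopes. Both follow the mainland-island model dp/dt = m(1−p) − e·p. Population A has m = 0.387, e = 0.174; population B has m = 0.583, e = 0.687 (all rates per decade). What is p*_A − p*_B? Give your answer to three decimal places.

A: p*_A = m/(m+e) = 0.387/0.5610 = 0.6898.
B: p*_B = 0.583/1.2700 = 0.4591.
p*_A − p*_B = 0.6898 − 0.4591 = 0.2308.

0.231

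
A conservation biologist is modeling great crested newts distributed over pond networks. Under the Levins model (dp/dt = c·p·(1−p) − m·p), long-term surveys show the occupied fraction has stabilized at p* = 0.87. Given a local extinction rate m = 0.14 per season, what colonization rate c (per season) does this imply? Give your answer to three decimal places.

At equilibrium c(1−p*) = m, so c = m/(1−p*).
c = 0.14/(1 − 0.87) = 0.14/0.1300 = 1.0769.

1.077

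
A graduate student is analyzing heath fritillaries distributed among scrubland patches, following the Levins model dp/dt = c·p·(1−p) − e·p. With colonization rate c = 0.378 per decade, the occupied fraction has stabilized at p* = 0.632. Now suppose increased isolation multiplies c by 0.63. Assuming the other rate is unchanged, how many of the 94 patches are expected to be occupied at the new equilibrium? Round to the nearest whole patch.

Balance c(1−p*) = e gives e = 0.378×(1 − 0.63200) = 0.13910.
New p* = 1 − e/c = 1 − 0.13910/0.23814 = 0.41589.
Expected occupied = 94 × 0.41589 = 39.09 ≈ 39.

39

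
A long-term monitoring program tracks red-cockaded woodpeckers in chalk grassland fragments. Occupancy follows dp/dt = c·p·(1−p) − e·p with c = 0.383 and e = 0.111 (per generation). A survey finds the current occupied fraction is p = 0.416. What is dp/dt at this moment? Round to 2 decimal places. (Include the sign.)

0.05

Colonization term: c·p·(1−p) = 0.383×0.416×0.5840 = 0.09305.
Extinction term: e·p = 0.04618.
dp/dt = 0.09305 − 0.04618 = 0.04687.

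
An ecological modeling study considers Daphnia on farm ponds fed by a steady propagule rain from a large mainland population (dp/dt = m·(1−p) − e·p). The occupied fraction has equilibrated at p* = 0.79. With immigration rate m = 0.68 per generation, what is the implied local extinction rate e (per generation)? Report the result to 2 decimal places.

At equilibrium m(1−p*) = e·p*, so e = m(1−p*)/p*.
e = 0.68 × 0.2100 / 0.79 = 0.1808.

0.18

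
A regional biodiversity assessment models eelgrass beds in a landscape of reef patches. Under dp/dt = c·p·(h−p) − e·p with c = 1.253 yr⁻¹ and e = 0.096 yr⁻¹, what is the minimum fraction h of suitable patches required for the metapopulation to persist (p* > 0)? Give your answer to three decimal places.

0.077

p* = h − e/c is positive only when h > e/c.
h_min = e/c = 0.096/1.253 = 0.0766.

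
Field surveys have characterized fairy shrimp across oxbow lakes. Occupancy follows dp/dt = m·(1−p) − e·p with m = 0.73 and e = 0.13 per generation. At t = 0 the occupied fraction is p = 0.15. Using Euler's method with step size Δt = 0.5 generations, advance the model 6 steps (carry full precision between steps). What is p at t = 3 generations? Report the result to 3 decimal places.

Update rule: p ← p + [m·(1−p) − e·p]·Δt with Δt = 0.5.
t = 0.5: p = 0.15000 + (+0.30050) = 0.45050
t = 1: p = 0.45050 + (+0.17128) = 0.62179
t = 1.5: p = 0.62179 + (+0.09763) = 0.71942
t = 2: p = 0.71942 + (+0.05565) = 0.77507
t = 2.5: p = 0.77507 + (+0.03172) = 0.80679
t = 3: p = 0.80679 + (+0.01808) = 0.82487

0.825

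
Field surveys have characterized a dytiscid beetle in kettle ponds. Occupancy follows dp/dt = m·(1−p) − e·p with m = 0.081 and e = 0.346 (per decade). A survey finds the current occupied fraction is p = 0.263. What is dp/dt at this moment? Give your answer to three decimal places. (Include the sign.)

Colonization term: m·(1−p) = 0.081×0.7370 = 0.05970.
Extinction term: e·p = 0.09100.
dp/dt = 0.05970 − 0.09100 = -0.03130.

-0.031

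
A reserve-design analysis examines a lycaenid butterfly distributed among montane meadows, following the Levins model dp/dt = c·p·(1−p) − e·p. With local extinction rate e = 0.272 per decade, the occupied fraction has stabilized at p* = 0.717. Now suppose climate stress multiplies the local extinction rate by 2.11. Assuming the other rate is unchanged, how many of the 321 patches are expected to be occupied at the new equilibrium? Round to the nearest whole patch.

129

Balance c(1−p*) = e gives c = e/(1 − 0.71700) = 0.272/0.28300 = 0.96113.
New p* = 1 − e/c = 1 − 0.57392/0.96113 = 0.40287.
Expected occupied = 321 × 0.40287 = 129.32 ≈ 129.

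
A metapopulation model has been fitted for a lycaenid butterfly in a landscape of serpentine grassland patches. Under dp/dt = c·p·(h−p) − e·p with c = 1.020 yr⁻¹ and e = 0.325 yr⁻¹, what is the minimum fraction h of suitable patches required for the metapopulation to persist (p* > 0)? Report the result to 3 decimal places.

0.319

p* = h − e/c is positive only when h > e/c.
h_min = e/c = 0.325/1.020 = 0.3186.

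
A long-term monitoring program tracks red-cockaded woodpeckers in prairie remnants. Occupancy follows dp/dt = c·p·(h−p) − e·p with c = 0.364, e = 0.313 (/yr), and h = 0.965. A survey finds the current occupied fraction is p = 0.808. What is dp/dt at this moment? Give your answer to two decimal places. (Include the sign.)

-0.21

Colonization term: c·p·(h−p) = 0.364×0.808×0.1570 = 0.04618.
Extinction term: e·p = 0.25290.
dp/dt = 0.04618 − 0.25290 = -0.20673.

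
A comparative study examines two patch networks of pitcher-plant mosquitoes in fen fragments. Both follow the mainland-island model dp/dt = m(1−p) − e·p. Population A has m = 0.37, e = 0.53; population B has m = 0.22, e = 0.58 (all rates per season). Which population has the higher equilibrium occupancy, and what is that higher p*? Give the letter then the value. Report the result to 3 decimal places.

A: p*_A = m/(m+e) = 0.37/0.9000 = 0.4111.
B: p*_B = 0.22/0.8000 = 0.2750.
A is higher at 0.4111.

A, 0.411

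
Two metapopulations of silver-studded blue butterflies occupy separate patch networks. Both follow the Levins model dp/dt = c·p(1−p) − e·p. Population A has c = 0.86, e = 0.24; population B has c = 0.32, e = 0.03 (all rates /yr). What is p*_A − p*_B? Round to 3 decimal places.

-0.185

A: p*_A = 1 − 0.24/0.86 = 0.7209.
B: p*_B = 1 − 0.03/0.32 = 0.9062.
p*_A − p*_B = 0.7209 − 0.9062 = -0.1853.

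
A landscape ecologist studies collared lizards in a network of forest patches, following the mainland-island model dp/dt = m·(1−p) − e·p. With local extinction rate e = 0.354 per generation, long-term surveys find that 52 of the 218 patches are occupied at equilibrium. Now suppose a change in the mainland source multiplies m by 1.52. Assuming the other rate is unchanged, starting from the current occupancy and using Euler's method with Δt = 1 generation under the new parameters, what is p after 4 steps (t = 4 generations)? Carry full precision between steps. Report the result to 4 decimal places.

0.3182

Observed p* = 52/218 = 0.23853.
Balance m(1−p*) = e·p* gives m = e·p*/(1−p*) = 0.354×0.23853/0.76147 = 0.11089.
Starting from p₀ = 0.23853; update p ← p + (dp/dt)·Δt with the new parameters.
  1  |  dp/dt·Δt = +0.043909  |  p_1 = 0.282441
  2  |  dp/dt·Δt = +0.020964  |  p_2 = 0.303405
  3  |  dp/dt·Δt = +0.010009  |  p_3 = 0.313414
  4  |  dp/dt·Δt = +0.004779  |  p_4 = 0.318193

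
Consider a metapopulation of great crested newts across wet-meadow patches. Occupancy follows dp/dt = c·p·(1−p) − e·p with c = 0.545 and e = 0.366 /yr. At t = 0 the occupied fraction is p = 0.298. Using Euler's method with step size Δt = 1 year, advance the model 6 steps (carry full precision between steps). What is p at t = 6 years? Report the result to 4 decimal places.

Update rule: p ← p + [c·p·(1−p) − e·p]·Δt with Δt = 1.
step 1: Δp = +0.00494, p = 0.30294
step 2: Δp = +0.00421, p = 0.30715
step 3: Δp = +0.00356, p = 0.31072
step 4: Δp = +0.00300, p = 0.31372
step 5: Δp = +0.00252, p = 0.31624
step 6: Δp = +0.00210, p = 0.31834

0.3183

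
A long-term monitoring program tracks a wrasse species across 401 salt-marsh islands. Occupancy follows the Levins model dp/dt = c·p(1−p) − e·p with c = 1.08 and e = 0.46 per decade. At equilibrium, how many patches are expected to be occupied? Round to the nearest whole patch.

230

p* = 1 − e/c = 1 − 0.46/1.08 = 0.5741.
Expected occupied patches = N × p* = 401 × 0.5741 = 230.20 ≈ 230.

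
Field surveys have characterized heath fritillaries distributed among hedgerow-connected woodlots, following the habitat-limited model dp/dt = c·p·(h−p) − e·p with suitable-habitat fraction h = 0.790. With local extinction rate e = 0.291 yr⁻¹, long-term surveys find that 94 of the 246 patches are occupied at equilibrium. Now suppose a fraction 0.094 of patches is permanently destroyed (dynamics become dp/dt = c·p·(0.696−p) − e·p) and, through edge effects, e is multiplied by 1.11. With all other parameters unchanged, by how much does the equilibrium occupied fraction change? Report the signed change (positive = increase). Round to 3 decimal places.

-0.139

Observed p* = 94/246 = 0.38211.
Balance c(h−p*) = e gives c = e/(0.79 − 0.38211) = 0.291/0.40789 = 0.71343.
New p* = 0.696 − e/c = 0.696 − 0.32301/0.71343 = 0.24324.
Δp* = 0.24324 − 0.38211 = -0.13887.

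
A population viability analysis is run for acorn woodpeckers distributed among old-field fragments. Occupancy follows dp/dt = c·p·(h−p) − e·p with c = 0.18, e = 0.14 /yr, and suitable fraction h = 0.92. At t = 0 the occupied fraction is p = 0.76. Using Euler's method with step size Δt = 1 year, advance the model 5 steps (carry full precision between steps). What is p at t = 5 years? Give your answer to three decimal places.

Update rule: p ← p + [c·p·(h−p) − e·p]·Δt with Δt = 1.
  1  |  dp/dt·Δt = -0.084512  |  p_1 = 0.675488
  2  |  dp/dt·Δt = -0.064839  |  p_2 = 0.610649
  3  |  dp/dt·Δt = -0.051488  |  p_3 = 0.559161
  4  |  dp/dt·Δt = -0.041965  |  p_4 = 0.517197
  5  |  dp/dt·Δt = -0.034908  |  p_5 = 0.482288

0.482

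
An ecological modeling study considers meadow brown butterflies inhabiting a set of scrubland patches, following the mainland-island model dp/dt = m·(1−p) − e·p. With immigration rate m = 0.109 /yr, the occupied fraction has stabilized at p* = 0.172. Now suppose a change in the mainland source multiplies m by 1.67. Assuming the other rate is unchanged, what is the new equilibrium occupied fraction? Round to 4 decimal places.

Balance m(1−p*) = e·p* gives e = m(1−p*)/p* = 0.109×0.82800/0.17200 = 0.52472.
New p* = m/(m+e) = 0.18203/(0.18203+0.52472) = 0.25756.

0.2576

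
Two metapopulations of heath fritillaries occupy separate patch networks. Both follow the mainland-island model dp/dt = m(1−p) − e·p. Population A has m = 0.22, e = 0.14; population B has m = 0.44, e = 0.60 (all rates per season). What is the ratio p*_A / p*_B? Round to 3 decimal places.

A: p*_A = m/(m+e) = 0.22/0.3600 = 0.6111.
B: p*_B = 0.44/1.0400 = 0.4231.
p*_A / p*_B = 0.6111/0.4231 = 1.4444.

1.444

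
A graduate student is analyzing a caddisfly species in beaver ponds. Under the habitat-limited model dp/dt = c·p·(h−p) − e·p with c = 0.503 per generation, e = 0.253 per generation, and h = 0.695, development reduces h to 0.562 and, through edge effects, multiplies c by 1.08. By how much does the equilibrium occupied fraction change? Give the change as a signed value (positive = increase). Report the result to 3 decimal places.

-0.096

Before: p* = h − e/c = 0.695 − 0.253/0.503 = 0.695 − 0.5030 = 0.1920.
After: c = 0.54324, e = 0.253, h = 0.562; p* = 0.562 − 0.253/0.54324 = 0.0963.
Δp* = 0.0963 − 0.1920 = -0.0957.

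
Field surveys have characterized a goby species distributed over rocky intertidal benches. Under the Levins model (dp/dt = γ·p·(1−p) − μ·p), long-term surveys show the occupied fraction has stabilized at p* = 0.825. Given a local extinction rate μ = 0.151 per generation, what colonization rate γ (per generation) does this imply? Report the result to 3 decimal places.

At equilibrium γ(1−p*) = μ, so γ = μ/(1−p*).
γ = 0.151/(1 − 0.825) = 0.151/0.1750 = 0.8629.

0.863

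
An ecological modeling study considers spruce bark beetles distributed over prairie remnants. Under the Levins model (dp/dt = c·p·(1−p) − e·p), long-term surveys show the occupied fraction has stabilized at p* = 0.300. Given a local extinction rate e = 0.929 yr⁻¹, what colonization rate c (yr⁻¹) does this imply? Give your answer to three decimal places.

1.327

At equilibrium c(1−p*) = e, so c = e/(1−p*).
c = 0.929/(1 − 0.300) = 0.929/0.7000 = 1.3271.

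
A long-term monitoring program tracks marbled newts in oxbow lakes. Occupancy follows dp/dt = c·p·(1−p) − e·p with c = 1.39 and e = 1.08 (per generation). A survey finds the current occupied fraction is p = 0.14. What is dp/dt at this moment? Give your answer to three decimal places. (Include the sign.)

0.016

Colonization term: c·p·(1−p) = 1.39×0.14×0.8600 = 0.16736.
Extinction term: e·p = 0.15120.
dp/dt = 0.16736 − 0.15120 = 0.01616.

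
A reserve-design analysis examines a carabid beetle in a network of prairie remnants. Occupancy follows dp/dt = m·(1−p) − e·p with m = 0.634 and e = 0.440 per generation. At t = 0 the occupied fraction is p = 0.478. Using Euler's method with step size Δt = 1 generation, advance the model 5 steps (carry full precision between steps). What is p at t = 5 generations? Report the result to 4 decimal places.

Update rule: p ← p + [m·(1−p) − e·p]·Δt with Δt = 1.
p: 0.47800 → 0.59863  (Δp = +0.12063)
p: 0.59863 → 0.58970  (Δp = -0.00893)
p: 0.58970 → 0.59036  (Δp = +0.00066)
p: 0.59036 → 0.59031  (Δp = -0.00005)
p: 0.59031 → 0.59032  (Δp = +0.00000)

0.5903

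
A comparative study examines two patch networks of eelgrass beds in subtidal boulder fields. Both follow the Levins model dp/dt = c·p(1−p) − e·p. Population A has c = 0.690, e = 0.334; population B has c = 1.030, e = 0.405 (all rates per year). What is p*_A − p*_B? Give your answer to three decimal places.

A: p*_A = 1 − 0.334/0.690 = 0.5159.
B: p*_B = 1 − 0.405/1.030 = 0.6068.
p*_A − p*_B = 0.5159 − 0.6068 = -0.0909.

-0.091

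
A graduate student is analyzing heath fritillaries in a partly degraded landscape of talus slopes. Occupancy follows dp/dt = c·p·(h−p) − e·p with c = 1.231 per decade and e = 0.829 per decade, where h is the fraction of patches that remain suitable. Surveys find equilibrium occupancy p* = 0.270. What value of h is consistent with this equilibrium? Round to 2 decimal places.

At equilibrium c(h−p*) = e, so h = p* + e/c.
h = 0.270 + 0.829/1.231 = 0.270 + 0.6734 = 0.9434.

0.94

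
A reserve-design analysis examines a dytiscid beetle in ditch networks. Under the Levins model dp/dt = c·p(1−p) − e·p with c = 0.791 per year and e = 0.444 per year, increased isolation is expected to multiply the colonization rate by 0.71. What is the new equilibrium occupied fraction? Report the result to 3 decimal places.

0.209

Before: p* = 1 − 0.444/0.791 = 0.4387.
After the change, c = 0.56161, e = 0.444, so p* = 1 − 0.444/0.56161 = 0.2094.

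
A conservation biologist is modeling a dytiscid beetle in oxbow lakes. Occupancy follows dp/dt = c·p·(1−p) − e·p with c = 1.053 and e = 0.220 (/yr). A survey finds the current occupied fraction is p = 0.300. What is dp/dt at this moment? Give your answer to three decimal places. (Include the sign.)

Colonization term: c·p·(1−p) = 1.053×0.300×0.7000 = 0.22113.
Extinction term: e·p = 0.06600.
dp/dt = 0.22113 − 0.06600 = 0.15513.

0.155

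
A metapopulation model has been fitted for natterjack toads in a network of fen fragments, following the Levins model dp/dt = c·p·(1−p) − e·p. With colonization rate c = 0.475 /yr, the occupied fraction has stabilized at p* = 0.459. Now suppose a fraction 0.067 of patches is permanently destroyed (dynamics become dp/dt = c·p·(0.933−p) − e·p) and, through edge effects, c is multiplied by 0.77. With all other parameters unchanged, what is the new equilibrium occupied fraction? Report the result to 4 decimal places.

0.2304

Balance c(1−p*) = e gives e = 0.475×(1 − 0.45900) = 0.25697.
New p* = 0.933 − e/c = 0.933 − 0.25697/0.36575 = 0.23042.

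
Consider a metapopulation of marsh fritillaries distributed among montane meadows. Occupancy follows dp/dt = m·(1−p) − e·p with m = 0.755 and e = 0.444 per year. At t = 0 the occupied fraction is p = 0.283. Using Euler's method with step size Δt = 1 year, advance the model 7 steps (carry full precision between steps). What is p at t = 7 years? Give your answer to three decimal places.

0.630

Update rule: p ← p + [m·(1−p) − e·p]·Δt with Δt = 1.
t = 1: p = 0.28300 + (+0.41568) = 0.69868
t = 2: p = 0.69868 + (-0.08272) = 0.61596
t = 3: p = 0.61596 + (+0.01646) = 0.63242
t = 4: p = 0.63242 + (-0.00328) = 0.62915
t = 5: p = 0.62915 + (+0.00065) = 0.62980
t = 6: p = 0.62980 + (-0.00013) = 0.62967
t = 7: p = 0.62967 + (+0.00003) = 0.62970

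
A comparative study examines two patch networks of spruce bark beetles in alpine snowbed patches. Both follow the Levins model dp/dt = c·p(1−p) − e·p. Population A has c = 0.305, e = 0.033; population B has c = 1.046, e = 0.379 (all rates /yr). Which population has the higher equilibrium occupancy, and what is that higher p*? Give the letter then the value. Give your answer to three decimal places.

A, 0.892

A: p*_A = 1 − 0.033/0.305 = 0.8918.
B: p*_B = 1 − 0.379/1.046 = 0.6377.
A is higher at 0.8918.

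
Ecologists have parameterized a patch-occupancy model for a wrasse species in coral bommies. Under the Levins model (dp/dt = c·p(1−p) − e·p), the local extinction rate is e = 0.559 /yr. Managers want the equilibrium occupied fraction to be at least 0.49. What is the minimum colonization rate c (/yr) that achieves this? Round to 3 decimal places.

1.096

p* = 1 − e/c ≥ 0.49 requires e/c ≤ 0.5100, i.e. c ≥ e/0.5100.
c_min = 0.559/0.5100 = 1.0961.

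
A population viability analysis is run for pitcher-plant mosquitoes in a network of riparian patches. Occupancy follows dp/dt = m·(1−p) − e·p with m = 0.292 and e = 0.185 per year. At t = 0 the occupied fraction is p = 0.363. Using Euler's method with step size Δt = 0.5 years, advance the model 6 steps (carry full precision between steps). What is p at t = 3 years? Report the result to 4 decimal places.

0.5636

Update rule: p ← p + [m·(1−p) − e·p]·Δt with Δt = 0.5.
t = 0.5: p = 0.36300 + (+0.05942) = 0.42242
t = 1: p = 0.42242 + (+0.04525) = 0.46768
t = 1.5: p = 0.46768 + (+0.03446) = 0.50214
t = 2: p = 0.50214 + (+0.02624) = 0.52838
t = 2.5: p = 0.52838 + (+0.01998) = 0.54836
t = 3: p = 0.54836 + (+0.01522) = 0.56357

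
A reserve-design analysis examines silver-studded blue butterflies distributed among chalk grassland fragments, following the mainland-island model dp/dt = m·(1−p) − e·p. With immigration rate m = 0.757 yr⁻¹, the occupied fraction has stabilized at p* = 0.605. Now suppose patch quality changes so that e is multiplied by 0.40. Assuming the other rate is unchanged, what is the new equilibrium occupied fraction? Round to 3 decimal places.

Balance m(1−p*) = e·p* gives e = m(1−p*)/p* = 0.757×0.39500/0.60500 = 0.49424.
New p* = m/(m+e) = 0.75700/(0.75700+0.19770) = 0.79292.

0.793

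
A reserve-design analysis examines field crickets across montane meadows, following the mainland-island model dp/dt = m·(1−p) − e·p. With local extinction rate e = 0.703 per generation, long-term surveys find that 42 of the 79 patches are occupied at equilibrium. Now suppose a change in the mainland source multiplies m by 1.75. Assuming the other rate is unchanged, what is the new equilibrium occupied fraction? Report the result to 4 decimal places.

0.6652

Observed p* = 42/79 = 0.53165.
Balance m(1−p*) = e·p* gives m = e·p*/(1−p*) = 0.703×0.53165/0.46835 = 0.79801.
New p* = m/(m+e) = 1.39652/(1.39652+0.70300) = 0.66516.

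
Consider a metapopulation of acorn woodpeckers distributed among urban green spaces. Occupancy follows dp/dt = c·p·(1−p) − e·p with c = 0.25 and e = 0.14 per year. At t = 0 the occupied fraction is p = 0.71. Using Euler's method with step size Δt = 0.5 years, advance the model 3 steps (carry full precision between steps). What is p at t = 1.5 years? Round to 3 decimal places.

Update rule: p ← p + [c·p·(1−p) − e·p]·Δt with Δt = 0.5.
  1  |  dp/dt·Δt = -0.023962  |  p_1 = 0.686037
  2  |  dp/dt·Δt = -0.021099  |  p_2 = 0.664939
  3  |  dp/dt·Δt = -0.018696  |  p_3 = 0.646242

0.646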